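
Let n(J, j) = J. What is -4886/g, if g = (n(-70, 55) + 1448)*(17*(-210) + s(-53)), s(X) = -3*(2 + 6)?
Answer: 2443/2476266 ≈ 0.00098657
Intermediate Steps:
s(X) = -24 (s(X) = -3*8 = -24)
g = -4952532 (g = (-70 + 1448)*(17*(-210) - 24) = 1378*(-3570 - 24) = 1378*(-3594) = -4952532)
-4886/g = -4886/(-4952532) = -4886*(-1/4952532) = 2443/2476266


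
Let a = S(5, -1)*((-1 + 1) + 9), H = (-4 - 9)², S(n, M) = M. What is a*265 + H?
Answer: -2216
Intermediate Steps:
H = 169 (H = (-13)² = 169)
a = -9 (a = -((-1 + 1) + 9) = -(0 + 9) = -1*9 = -9)
a*265 + H = -9*265 + 169 = -2385 + 169 = -2216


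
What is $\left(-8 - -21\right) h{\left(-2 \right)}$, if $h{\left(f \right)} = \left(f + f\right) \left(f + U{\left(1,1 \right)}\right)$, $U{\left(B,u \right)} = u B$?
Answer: $52$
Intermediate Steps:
$U{\left(B,u \right)} = B u$
$h{\left(f \right)} = 2 f \left(1 + f\right)$ ($h{\left(f \right)} = \left(f + f\right) \left(f + 1 \cdot 1\right) = 2 f \left(f + 1\right) = 2 f \left(1 + f\right)$)
$\left(-8 - -21\right) h{\left(-2 \right)} = \left(-8 - -21\right) 2 \left(-2\right) \left(1 - 2\right) = \left(-8 + 21\right) 2 \left(-2\right) \left(-1\right) = 13 \cdot 4 = 52$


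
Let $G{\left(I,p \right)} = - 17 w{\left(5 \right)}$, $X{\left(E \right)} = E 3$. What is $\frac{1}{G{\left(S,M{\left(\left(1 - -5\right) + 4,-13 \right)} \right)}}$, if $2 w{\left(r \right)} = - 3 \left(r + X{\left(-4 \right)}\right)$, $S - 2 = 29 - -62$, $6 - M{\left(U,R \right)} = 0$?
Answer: $- \frac{2}{357} \approx -0.0056022$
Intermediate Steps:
$X{\left(E \right)} = 3 E$
$M{\left(U,R \right)} = 6$ ($M{\left(U,R \right)} = 6 - 0 = 6 + 0 = 6$)
$S = 93$ ($S = 2 + \left(29 - -62\right) = 2 + \left(29 + 62\right) = 2 + 91 = 93$)
$w{\left(r \right)} = 18 - \frac{3 r}{2}$ ($w{\left(r \right)} = \frac{\left(-3\right) \left(r + 3 \left(-4\right)\right)}{2} = \frac{\left(-3\right) \left(r - 12\right)}{2} = \frac{\left(-3\right) \left(-12 + r\right)}{2} = \frac{36 - 3 r}{2} = 18 - \frac{3 r}{2}$)
$G{\left(I,p \right)} = - \frac{357}{2}$ ($G{\left(I,p \right)} = - 17 \left(18 - \frac{15}{2}\right) = \left(-17\right) \frac{21}{2} = - \frac{357}{2}$)
$\frac{1}{G{\left(S,M{\left(\left(1 - -5\right) + 4,-13 \right)} \right)}} = \frac{1}{- \frac{357}{2}} = - \frac{2}{357}$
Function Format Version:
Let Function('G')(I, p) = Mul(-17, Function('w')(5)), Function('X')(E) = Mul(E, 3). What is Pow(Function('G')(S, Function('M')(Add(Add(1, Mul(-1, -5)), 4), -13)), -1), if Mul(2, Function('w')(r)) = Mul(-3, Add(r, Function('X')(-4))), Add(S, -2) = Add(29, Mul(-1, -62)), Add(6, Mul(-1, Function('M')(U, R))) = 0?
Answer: Rational(-2, 357) ≈ -0.0056022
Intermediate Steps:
Function('X')(E) = Mul(3, E)
Function('M')(U, R) = 6 (Function('M')(U, R) = Add(6, Mul(-1, 0)) = Add(6, 0) = 6)
S = 93 (S = Add(2, Add(29, Mul(-1, -62))) = Add(2, Add(29, 62)) = Add(2, 91) = 93)
Function('w')(r) = Add(18, Mul(Rational(-3, 2), r)) (Function('w')(r) = Mul(Rational(1, 2), Mul(-3, Add(r, Mul(3, -4)))) = Mul(Rational(1, 2), Mul(-3, Add(r, -12))) = Mul(Rational(1, 2), Mul(-3, Add(-12, r))) = Mul(Rational(1, 2), Add(36, Mul(-3, r))) = Add(18, Mul(Rational(-3, 2), r)))
Function('G')(I, p) = Rational(-357, 2) (Function('G')(I, p) = Mul(-17, Add(18, Mul(Rational(-3, 2), 5))) = Mul(-17, Add(18, Rational(-15, 2))) = Mul(-17, Rational(21, 2)) = Rational(-357, 2))
Pow(Function('G')(S, Function('M')(Add(Add(1, Mul(-1, -5)), 4), -13)), -1) = Pow(Rational(-357, 2), -1) = Rational(-2, 357)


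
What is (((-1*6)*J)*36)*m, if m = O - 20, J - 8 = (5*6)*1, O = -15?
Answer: 287280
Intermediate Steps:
J = 38 (J = 8 + (5*6)*1 = 8 + 30*1 = 8 + 30 = 38)
m = -35 (m = -15 - 20 = -35)
(((-1*6)*J)*36)*m = ((-1*6*38)*36)*(-35) = (-6*38*36)*(-35) = -228*36*(-35) = -8208*(-35) = 287280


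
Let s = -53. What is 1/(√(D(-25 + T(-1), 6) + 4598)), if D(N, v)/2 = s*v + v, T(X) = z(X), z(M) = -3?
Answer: √3974/3974 ≈ 0.015863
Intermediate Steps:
T(X) = -3
D(N, v) = -104*v (D(N, v) = 2*(-53*v + v) = 2*(-52*v) = -104*v)
1/(√(D(-25 + T(-1), 6) + 4598)) = 1/(√(-104*6 + 4598)) = 1/(√(-624 + 4598)) = 1/(√3974) = √3974/3974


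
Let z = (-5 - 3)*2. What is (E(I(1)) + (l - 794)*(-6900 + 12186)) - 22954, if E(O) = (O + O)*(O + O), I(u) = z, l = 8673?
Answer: 41626464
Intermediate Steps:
z = -16 (z = -8*2 = -16)
I(u) = -16
E(O) = 4*O**2 (E(O) = (2*O)*(2*O) = 4*O**2)
(E(I(1)) + (l - 794)*(-6900 + 12186)) - 22954 = (4*(-16)**2 + (8673 - 794)*(-6900 + 12186)) - 22954 = (4*256 + 7879*5286) - 22954 = (1024 + 41648394) - 22954 = 41649418 - 22954 = 41626464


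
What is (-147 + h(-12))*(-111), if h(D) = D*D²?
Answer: 208125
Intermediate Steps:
h(D) = D³
(-147 + h(-12))*(-111) = (-147 + (-12)³)*(-111) = (-147 - 1728)*(-111) = -1875*(-111) = 208125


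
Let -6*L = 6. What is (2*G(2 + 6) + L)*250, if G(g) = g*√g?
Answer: -250 + 8000*√2 ≈ 11064.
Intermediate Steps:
L = -1 (L = -⅙*6 = -1)
G(g) = g^(3/2)
(2*G(2 + 6) + L)*250 = (2*(2 + 6)^(3/2) - 1)*250 = (2*8^(3/2) - 1)*250 = (2*(16*√2) - 1)*250 = (32*√2 - 1)*250 = (-1 + 32*√2)*250 = -250 + 8000*√2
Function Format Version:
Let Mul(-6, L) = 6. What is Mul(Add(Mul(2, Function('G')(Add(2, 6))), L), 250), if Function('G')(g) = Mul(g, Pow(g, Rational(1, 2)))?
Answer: Add(-250, Mul(8000, Pow(2, Rational(1, 2)))) ≈ 11064.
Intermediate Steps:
L = -1 (L = Mul(Rational(-1, 6), 6) = -1)
Function('G')(g) = Pow(g, Rational(3, 2))
Mul(Add(Mul(2, Function('G')(Add(2, 6))), L), 250) = Mul(Add(Mul(2, Pow(Add(2, 6), Rational(3, 2))), -1), 250) = Mul(Add(Mul(2, Pow(8, Rational(3, 2))), -1), 250) = Mul(Add(Mul(2, Mul(16, Pow(2, Rational(1, 2)))), -1), 250) = Mul(Add(Mul(32, Pow(2, Rational(1, 2))), -1), 250) = Mul(Add(-1, Mul(32, Pow(2, Rational(1, 2)))), 250) = Add(-250, Mul(8000, Pow(2, Rational(1, 2))))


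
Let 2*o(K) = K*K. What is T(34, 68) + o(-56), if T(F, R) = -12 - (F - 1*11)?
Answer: 1533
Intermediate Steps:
o(K) = K²/2 (o(K) = (K*K)/2 = K²/2)
T(F, R) = -1 - F (T(F, R) = -12 - (F - 11) = -12 - (-11 + F) = -12 + (11 - F) = -1 - F)
T(34, 68) + o(-56) = (-1 - 1*34) + (½)*(-56)² = (-1 - 34) + (½)*3136 = -35 + 1568 = 1533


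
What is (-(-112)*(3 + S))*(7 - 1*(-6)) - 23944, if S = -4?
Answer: -25400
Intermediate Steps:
(-(-112)*(3 + S))*(7 - 1*(-6)) - 23944 = (-(-112)*(3 - 4))*(7 - 1*(-6)) - 23944 = (-(-112)*(-1))*(7 + 6) - 23944 = -28*4*13 - 23944 = -112*13 - 23944 = -1456 - 23944 = -25400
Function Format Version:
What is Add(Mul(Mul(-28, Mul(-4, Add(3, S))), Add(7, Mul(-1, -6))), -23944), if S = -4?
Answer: -25400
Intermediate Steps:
Add(Mul(Mul(-28, Mul(-4, Add(3, S))), Add(7, Mul(-1, -6))), -23944) = Add(Mul(Mul(-28, Mul(-4, Add(3, -4))), Add(7, Mul(-1, -6))), -23944) = Add(Mul(Mul(-28, Mul(-4, -1)), Add(7, 6)), -23944) = Add(Mul(Mul(-28, 4), 13), -23944) = Add(Mul(-112, 13), -23944) = Add(-1456, -23944) = -25400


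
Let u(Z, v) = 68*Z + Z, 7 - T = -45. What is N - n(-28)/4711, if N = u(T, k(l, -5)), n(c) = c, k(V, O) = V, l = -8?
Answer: 2414728/673 ≈ 3588.0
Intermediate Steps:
T = 52 (T = 7 - 1*(-45) = 7 + 45 = 52)
u(Z, v) = 69*Z
N = 3588 (N = 69*52 = 3588)
N - n(-28)/4711 = 3588 - (-28)/4711 = 3588 - 1*(-4/673) = 3588 + 4/673 = 2414728/673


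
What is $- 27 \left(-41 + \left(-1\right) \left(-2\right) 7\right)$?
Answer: $729$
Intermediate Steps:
$- 27 \left(-41 + \left(-1\right) \left(-2\right) 7\right) = - 27 \left(-41 + 2 \cdot 7\right) = - 27 \left(-41 + 14\right) = \left(-27\right) \left(-27\right) = 729$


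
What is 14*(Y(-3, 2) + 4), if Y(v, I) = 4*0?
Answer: 56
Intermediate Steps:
Y(v, I) = 0
14*(Y(-3, 2) + 4) = 14*(0 + 4) = 14*4 = 56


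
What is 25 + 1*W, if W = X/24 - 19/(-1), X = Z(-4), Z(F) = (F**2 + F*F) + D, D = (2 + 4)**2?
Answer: 281/6 ≈ 46.833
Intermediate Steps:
D = 36 (D = 6**2 = 36)
Z(F) = 36 + 2*F**2 (Z(F) = (F**2 + F*F) + 36 = (F**2 + F**2) + 36 = 2*F**2 + 36 = 36 + 2*F**2)
X = 68 (X = 36 + 2*(-4)**2 = 36 + 2*16 = 36 + 32 = 68)
W = 131/6 (W = 68/24 - 19/(-1) = 68*(1/24) - 19*(-1) = 17/6 + 19 = 131/6 ≈ 21.833)
25 + 1*W = 25 + 1*(131/6) = 25 + 131/6 = 281/6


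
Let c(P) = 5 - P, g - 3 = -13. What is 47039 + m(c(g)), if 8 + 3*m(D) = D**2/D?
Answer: 141124/3 ≈ 47041.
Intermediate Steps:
g = -10 (g = 3 - 13 = -10)
m(D) = -8/3 + D/3 (m(D) = -8/3 + (D**2/D)/3 = -8/3 + D/3)
47039 + m(c(g)) = 47039 + (-8/3 + (5 - 1*(-10))/3) = 47039 + (-8/3 + (5 + 10)/3) = 47039 + (-8/3 + (1/3)*15) = 47039 + (-8/3 + 5) = 47039 + 7/3 = 141124/3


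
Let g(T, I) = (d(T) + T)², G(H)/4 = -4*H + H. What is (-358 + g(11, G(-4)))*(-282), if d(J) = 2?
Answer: 53298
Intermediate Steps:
G(H) = -12*H (G(H) = 4*(-4*H + H) = 4*(-3*H) = -12*H)
g(T, I) = (2 + T)²
(-358 + g(11, G(-4)))*(-282) = (-358 + (2 + 11)²)*(-282) = (-358 + 13²)*(-282) = (-358 + 169)*(-282) = -189*(-282) = 53298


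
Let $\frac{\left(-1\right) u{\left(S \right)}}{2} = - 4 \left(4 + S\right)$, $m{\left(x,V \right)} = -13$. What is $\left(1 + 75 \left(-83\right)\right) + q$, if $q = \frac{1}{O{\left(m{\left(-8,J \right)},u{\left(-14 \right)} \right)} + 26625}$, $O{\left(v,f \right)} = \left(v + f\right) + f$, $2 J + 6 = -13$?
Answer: $- \frac{164637247}{26452} \approx -6224.0$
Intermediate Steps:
$J = - \frac{19}{2}$ ($J = -3 + \frac{1}{2} \left(-13\right) = -3 - \frac{13}{2} = - \frac{19}{2} \approx -9.5$)
$u{\left(S \right)} = 32 + 8 S$ ($u{\left(S \right)} = - 2 \left(- 4 \left(4 + S\right)\right) = - 2 \left(-16 - 4 S\right) = 32 + 8 S$)
$O{\left(v,f \right)} = v + 2 f$ ($O{\left(v,f \right)} = \left(f + v\right) + f = v + 2 f$)
$q = \frac{1}{26452}$ ($q = \frac{1}{\left(-13 + 2 \left(32 + 8 \left(-14\right)\right)\right) + 26625} = \frac{1}{\left(-13 + 2 \left(32 - 112\right)\right) + 26625} = \frac{1}{\left(-13 + 2 \left(-80\right)\right) + 26625} = \frac{1}{\left(-13 - 160\right) + 26625} = \frac{1}{-173 + 26625} = \frac{1}{26452} \approx 3.7804 \cdot 10^{-5}$)
$\left(1 + 75 \left(-83\right)\right) + q = \left(1 + 75 \left(-83\right)\right) + \frac{1}{26452} = \left(1 - 6225\right) + \frac{1}{26452} = -6224 + \frac{1}{26452} = - \frac{164637247}{26452}$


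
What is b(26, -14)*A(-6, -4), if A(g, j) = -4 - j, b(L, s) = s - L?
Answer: 0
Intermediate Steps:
b(26, -14)*A(-6, -4) = (-14 - 1*26)*(-4 - 1*(-4)) = (-14 - 26)*(-4 + 4) = -40*0 = 0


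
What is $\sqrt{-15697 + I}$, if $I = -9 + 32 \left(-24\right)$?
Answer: $i \sqrt{16474} \approx 128.35 i$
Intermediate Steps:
$I = -777$ ($I = -9 - 768 = -777$)
$\sqrt{-15697 + I} = \sqrt{-15697 - 777} = \sqrt{-16474} = i \sqrt{16474}$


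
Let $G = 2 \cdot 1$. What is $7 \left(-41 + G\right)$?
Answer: $-273$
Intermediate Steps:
$G = 2$
$7 \left(-41 + G\right) = 7 \left(-41 + 2\right) = 7 \left(-39\right) = -273$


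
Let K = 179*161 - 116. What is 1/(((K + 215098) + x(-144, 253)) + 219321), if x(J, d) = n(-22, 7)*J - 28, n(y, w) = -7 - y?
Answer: 1/460934 ≈ 2.1695e-6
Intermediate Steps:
x(J, d) = -28 + 15*J (x(J, d) = (-7 - 1*(-22))*J - 28 = (-7 + 22)*J - 28 = 15*J - 28 = -28 + 15*J)
K = 28703 (K = 28819 - 116 = 28703)
1/(((K + 215098) + x(-144, 253)) + 219321) = 1/(((28703 + 215098) + (-28 + 15*(-144))) + 219321) = 1/((243801 + (-28 - 2160)) + 219321) = 1/((243801 - 2188) + 219321) = 1/(241613 + 219321) = 1/460934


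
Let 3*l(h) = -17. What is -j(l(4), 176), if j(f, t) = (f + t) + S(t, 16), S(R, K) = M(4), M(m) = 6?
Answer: -529/3 ≈ -176.33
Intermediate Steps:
S(R, K) = 6
l(h) = -17/3 (l(h) = (⅓)*(-17) = -17/3)
j(f, t) = 6 + f + t (j(f, t) = (f + t) + 6 = 6 + f + t)
-j(l(4), 176) = -(6 - 17/3 + 176) = -1*529/3 = -529/3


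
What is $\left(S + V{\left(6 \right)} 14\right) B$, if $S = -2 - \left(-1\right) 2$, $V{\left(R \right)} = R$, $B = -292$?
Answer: $-24528$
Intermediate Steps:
$S = 0$ ($S = -2 - -2 = -2 + 2 = 0$)
$\left(S + V{\left(6 \right)} 14\right) B = \left(0 + 6 \cdot 14\right) \left(-292\right) = \left(0 + 84\right) \left(-292\right) = 84 \left(-292\right) = -24528$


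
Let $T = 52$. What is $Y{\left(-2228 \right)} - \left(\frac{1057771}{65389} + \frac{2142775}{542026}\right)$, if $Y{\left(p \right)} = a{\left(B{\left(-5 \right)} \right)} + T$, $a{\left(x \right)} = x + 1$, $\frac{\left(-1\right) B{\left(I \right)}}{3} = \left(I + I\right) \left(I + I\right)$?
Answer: $- \frac{9467760212679}{35442538114} \approx -267.13$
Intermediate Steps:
$B{\left(I \right)} = - 12 I^{2}$ ($B{\left(I \right)} = - 3 \left(I + I\right) \left(I + I\right) = - 3 \cdot 2 I 2 I = - 3 \cdot 4 I^{2} = - 12 I^{2}$)
$a{\left(x \right)} = 1 + x$
$Y{\left(p \right)} = -247$ ($Y{\left(p \right)} = \left(1 - 12 \left(-5\right)^{2}\right) + 52 = \left(1 - 300\right) + 52 = -299 + 52 = -247$)
$Y{\left(-2228 \right)} - \left(\frac{1057771}{65389} + \frac{2142775}{542026}\right) = -247 - \left(\frac{1057771}{65389} + \frac{2142775}{542026}\right) = -247 - \frac{713453298521}{35442538114} = - \frac{9467760212679}{35442538114}$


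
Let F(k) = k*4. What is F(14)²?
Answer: 3136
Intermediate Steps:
F(k) = 4*k
F(14)² = (4*14)² = 56² = 3136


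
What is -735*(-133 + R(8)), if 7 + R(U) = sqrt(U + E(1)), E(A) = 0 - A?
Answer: 102900 - 735*sqrt(7) ≈ 1.0096e+5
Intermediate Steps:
E(A) = -A
R(U) = -7 + sqrt(-1 + U) (R(U) = -7 + sqrt(U - 1*1) = -7 + sqrt(U - 1) = -7 + sqrt(-1 + U))
-735*(-133 + R(8)) = -735*(-133 + (-7 + sqrt(-1 + 8))) = -735*(-133 + (-7 + sqrt(7))) = -735*(-140 + sqrt(7)) = 102900 - 735*sqrt(7)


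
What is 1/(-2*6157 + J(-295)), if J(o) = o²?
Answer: 1/74711 ≈ 1.3385e-5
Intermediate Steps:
1/(-2*6157 + J(-295)) = 1/(-2*6157 + (-295)²) = 1/(-12314 + 87025) = 1/74711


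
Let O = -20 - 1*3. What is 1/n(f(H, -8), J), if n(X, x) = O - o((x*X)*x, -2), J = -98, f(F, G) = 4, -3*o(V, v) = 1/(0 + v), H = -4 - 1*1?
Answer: -6/139 ≈ -0.043165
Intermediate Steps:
H = -5 (H = -4 - 1 = -5)
o(V, v) = -1/(3*v) (o(V, v) = -1/(3*(0 + v)) = -1/(3*v))
O = -23 (O = -20 - 3 = -23)
n(X, x) = -139/6 (n(X, x) = -23 - (-1)/(3*(-2)) = -23 - (-1)*(-1)/(3*2) = -23 - 1*1/6 = -23 - 1/6 = -139/6)
1/n(f(H, -8), J) = 1/(-139/6) = -6/139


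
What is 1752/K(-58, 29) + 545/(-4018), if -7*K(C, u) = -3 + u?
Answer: -24645461/52234 ≈ -471.83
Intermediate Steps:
K(C, u) = 3/7 - u/7 (K(C, u) = -(-3 + u)/7 = 3/7 - u/7)
1752/K(-58, 29) + 545/(-4018) = 1752/(3/7 - 1/7*29) + 545/(-4018) = 1752/(3/7 - 29/7) + 545*(-1/4018) = 1752/(-26/7) - 545/4018 = 1752*(-7/26) - 545/4018 = -6132/13 - 545/4018 = -24645461/52234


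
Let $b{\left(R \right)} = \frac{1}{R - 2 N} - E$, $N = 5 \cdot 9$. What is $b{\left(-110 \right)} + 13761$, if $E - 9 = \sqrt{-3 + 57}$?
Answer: $\frac{2750399}{200} - 3 \sqrt{6} \approx 13745.0$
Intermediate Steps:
$N = 45$
$E = 9 + 3 \sqrt{6}$ ($E = 9 + \sqrt{-3 + 57} = 9 + \sqrt{54} = 9 + 3 \sqrt{6} \approx 16.348$)
$b{\left(R \right)} = -9 + \frac{1}{-90 + R} - 3 \sqrt{6}$ ($b{\left(R \right)} = \frac{1}{R - 90} - \left(9 + 3 \sqrt{6}\right) = \frac{1}{-90 + R} - \left(9 + 3 \sqrt{6}\right) = -9 + \frac{1}{-90 + R} - 3 \sqrt{6}$)
$b{\left(-110 \right)} + 13761 = \frac{811 + 270 \sqrt{6} - - 330 \left(3 + \sqrt{6}\right)}{-90 - 110} + 13761 = \frac{811 + 270 \sqrt{6} + \left(990 + 330 \sqrt{6}\right)}{-200} + 13761 = - \frac{1801 + 600 \sqrt{6}}{200} + 13761 = \left(- \frac{1801}{200} - 3 \sqrt{6}\right) + 13761 = \frac{2750399}{200} - 3 \sqrt{6}$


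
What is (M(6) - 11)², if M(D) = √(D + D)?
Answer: 133 - 44*√3 ≈ 56.790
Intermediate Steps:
M(D) = √2*√D (M(D) = √(2*D) = √2*√D)
(M(6) - 11)² = (√2*√6 - 11)² = (2*√3 - 11)² = (-11 + 2*√3)²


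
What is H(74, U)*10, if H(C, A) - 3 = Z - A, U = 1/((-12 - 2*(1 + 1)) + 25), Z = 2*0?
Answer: 260/9 ≈ 28.889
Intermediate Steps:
Z = 0
U = 1/9 (U = 1/((-12 - 2*2) + 25) = 1/((-12 - 4) + 25) = 1/(-16 + 25) = 1/9 ≈ 0.11111)
H(C, A) = 3 - A (H(C, A) = 3 + (0 - A) = 3 - A)
H(74, U)*10 = (3 - 1*1/9)*10 = (3 - 1/9)*10 = (26/9)*10 = 260/9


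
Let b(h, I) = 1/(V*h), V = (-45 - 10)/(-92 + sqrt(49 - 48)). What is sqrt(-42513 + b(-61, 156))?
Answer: I*sqrt(478527696130)/3355 ≈ 206.19*I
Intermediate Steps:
V = 55/91 (V = -55/(-92 + sqrt(1)) = -55/(-92 + 1) = -55/(-91) = -55*(-1/91) = 55/91 ≈ 0.60440)
b(h, I) = 91/(55*h) (b(h, I) = 1/((55/91)*h) = 91/(55*h))
sqrt(-42513 + b(-61, 156)) = sqrt(-42513 + (91/55)/(-61)) = sqrt(-42513 + (91/55)*(-1/61)) = sqrt(-42513 - 91/3355) = sqrt(-142631206/3355) = I*sqrt(478527696130)/3355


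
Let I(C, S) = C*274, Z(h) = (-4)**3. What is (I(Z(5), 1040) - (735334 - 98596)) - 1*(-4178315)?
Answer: 3524041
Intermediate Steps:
Z(h) = -64
I(C, S) = 274*C
(I(Z(5), 1040) - (735334 - 98596)) - 1*(-4178315) = (274*(-64) - (735334 - 98596)) - 1*(-4178315) = (-17536 - 1*636738) + 4178315 = (-17536 - 636738) + 4178315 = -654274 + 4178315 = 3524041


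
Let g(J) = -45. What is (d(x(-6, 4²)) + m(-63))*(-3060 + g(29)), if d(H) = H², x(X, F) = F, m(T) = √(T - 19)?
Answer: -794880 - 3105*I*√82 ≈ -7.9488e+5 - 28117.0*I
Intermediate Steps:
m(T) = √(-19 + T)
(d(x(-6, 4²)) + m(-63))*(-3060 + g(29)) = ((4²)² + √(-19 - 63))*(-3060 - 45) = (16² + √(-82))*(-3105) = (256 + I*√82)*(-3105) = -794880 - 3105*I*√82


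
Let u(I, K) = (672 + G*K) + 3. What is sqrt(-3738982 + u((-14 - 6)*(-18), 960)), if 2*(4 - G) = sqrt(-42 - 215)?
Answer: sqrt(-3734467 - 480*I*sqrt(257)) ≈ 1.99 - 1932.5*I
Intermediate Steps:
G = 4 - I*sqrt(257)/2 (G = 4 - sqrt(-42 - 215)/2 = 4 - I*sqrt(257)/2 ≈ 4.0 - 8.0156*I)
u(I, K) = 675 + K*(4 - I*sqrt(257)/2) (u(I, K) = (672 + (4 - I*sqrt(257)/2)*K) + 3 = (672 + K*(4 - I*sqrt(257)/2)) + 3 = 675 + K*(4 - I*sqrt(257)/2))
sqrt(-3738982 + u((-14 - 6)*(-18), 960)) = sqrt(-3738982 + (675 + (1/2)*960*(8 - I*sqrt(257)))) = sqrt(-3738982 + (675 + (3840 - 480*I*sqrt(257)))) = sqrt(-3738982 + (4515 - 480*I*sqrt(257))) = sqrt(-3734467 - 480*I*sqrt(257))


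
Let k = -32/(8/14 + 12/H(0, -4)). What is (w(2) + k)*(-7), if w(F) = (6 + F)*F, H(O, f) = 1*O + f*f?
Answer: 2128/37 ≈ 57.513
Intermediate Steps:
H(O, f) = O + f²
w(F) = F*(6 + F)
k = -896/37 (k = -32/(8/14 + 12/(0 + (-4)²)) = -32/(8*(1/14) + 12/(0 + 16)) = -32/(4/7 + 12/16) = -32/(4/7 + 12*(1/16)) = -32/(4/7 + ¾) = -32/37/28 = -32*28/37 = -896/37 ≈ -24.216)
(w(2) + k)*(-7) = (2*(6 + 2) - 896/37)*(-7) = (2*8 - 896/37)*(-7) = (16 - 896/37)*(-7) = -304/37*(-7) = 2128/37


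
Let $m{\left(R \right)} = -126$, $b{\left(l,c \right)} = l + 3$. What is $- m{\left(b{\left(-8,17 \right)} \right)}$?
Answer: $126$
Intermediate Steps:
$b{\left(l,c \right)} = 3 + l$
$- m{\left(b{\left(-8,17 \right)} \right)} = \left(-1\right) \left(-126\right) = 126$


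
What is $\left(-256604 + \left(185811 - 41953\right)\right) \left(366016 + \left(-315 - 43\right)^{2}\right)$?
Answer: $-55716818280$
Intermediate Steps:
$\left(-256604 + \left(185811 - 41953\right)\right) \left(366016 + \left(-315 - 43\right)^{2}\right) = \left(-256604 + 143858\right) \left(366016 + \left(-358\right)^{2}\right) = - 112746 \left(366016 + 128164\right) = \left(-112746\right) 494180 = -55716818280$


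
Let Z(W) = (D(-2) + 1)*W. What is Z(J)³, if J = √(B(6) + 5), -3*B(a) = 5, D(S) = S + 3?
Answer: 80*√30/9 ≈ 48.686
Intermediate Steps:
D(S) = 3 + S
B(a) = -5/3 (B(a) = -⅓*5 = -5/3)
J = √30/3 (J = √(-5/3 + 5) = √(10/3) = √30/3 ≈ 1.8257)
Z(W) = 2*W (Z(W) = ((3 - 2) + 1)*W = (1 + 1)*W = 2*W)
Z(J)³ = (2*(√30/3))³ = (2*√30/3)³ = 80*√30/9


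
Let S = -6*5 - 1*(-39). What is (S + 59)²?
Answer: 4624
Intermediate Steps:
S = 9 (S = -30 + 39 = 9)
(S + 59)² = (9 + 59)² = 68² = 4624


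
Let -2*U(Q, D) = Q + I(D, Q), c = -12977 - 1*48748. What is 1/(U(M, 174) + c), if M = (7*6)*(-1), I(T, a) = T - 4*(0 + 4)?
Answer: -1/61783 ≈ -1.6186e-5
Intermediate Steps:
c = -61725 (c = -12977 - 48748 = -61725)
I(T, a) = -16 + T (I(T, a) = T - 4*4 = T - 1*16 = T - 16 = -16 + T)
M = -42 (M = 42*(-1) = -42)
U(Q, D) = 8 - D/2 - Q/2 (U(Q, D) = -(Q + (-16 + D))/2 = -(-16 + D + Q)/2 = 8 - D/2 - Q/2)
1/(U(M, 174) + c) = 1/((8 - ½*174 - ½*(-42)) - 61725) = 1/((8 - 87 + 21) - 61725) = 1/(-58 - 61725) = 1/(-61783) = -1/61783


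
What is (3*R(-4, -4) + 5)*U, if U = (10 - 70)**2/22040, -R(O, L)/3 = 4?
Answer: -2790/551 ≈ -5.0635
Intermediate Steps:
R(O, L) = -12 (R(O, L) = -3*4 = -12)
U = 90/551 (U = (-60)**2*(1/22040) = 3600*(1/22040) = 90/551 ≈ 0.16334)
(3*R(-4, -4) + 5)*U = (3*(-12) + 5)*(90/551) = (-36 + 5)*(90/551) = -31*90/551 = -2790/551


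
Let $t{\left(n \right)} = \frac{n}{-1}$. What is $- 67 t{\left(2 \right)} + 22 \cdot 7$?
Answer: $288$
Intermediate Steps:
$t{\left(n \right)} = - n$ ($t{\left(n \right)} = n \left(-1\right) = - n$)
$- 67 t{\left(2 \right)} + 22 \cdot 7 = - 67 \left(\left(-1\right) 2\right) + 22 \cdot 7 = \left(-67\right) \left(-2\right) + 154 = 134 + 154 = 288$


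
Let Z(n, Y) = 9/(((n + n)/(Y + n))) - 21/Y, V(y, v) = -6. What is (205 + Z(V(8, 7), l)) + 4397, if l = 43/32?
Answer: 25262613/5504 ≈ 4589.9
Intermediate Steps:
l = 43/32 (l = 43*(1/32) = 43/32 ≈ 1.3438)
Z(n, Y) = -21/Y + 9*(Y + n)/(2*n) (Z(n, Y) = 9/(((2*n)/(Y + n))) - 21/Y = 9/((2*n/(Y + n))) - 21/Y = 9*((Y + n)/(2*n)) - 21/Y = 9*(Y + n)/(2*n) - 21/Y = -21/Y + 9*(Y + n)/(2*n))
(205 + Z(V(8, 7), l)) + 4397 = (205 + (9/2 - 21/43/32 + (9/2)*(43/32)/(-6))) + 4397 = (205 + (9/2 - 21*32/43 + (9/2)*(43/32)*(-⅙))) + 4397 = (205 + (9/2 - 672/43 - 129/128)) + 4397 = (205 - 66795/5504) + 4397 = 1061525/5504 + 4397 = 25262613/5504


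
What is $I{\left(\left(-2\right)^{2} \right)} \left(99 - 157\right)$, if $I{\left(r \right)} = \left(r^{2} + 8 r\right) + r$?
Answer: $-3016$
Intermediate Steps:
$I{\left(r \right)} = r^{2} + 9 r$
$I{\left(\left(-2\right)^{2} \right)} \left(99 - 157\right) = \left(-2\right)^{2} \left(9 + \left(-2\right)^{2}\right) \left(99 - 157\right) = 4 \left(9 + 4\right) \left(99 - 157\right) = 4 \cdot 13 \left(-58\right) = 52 \left(-58\right) = -3016$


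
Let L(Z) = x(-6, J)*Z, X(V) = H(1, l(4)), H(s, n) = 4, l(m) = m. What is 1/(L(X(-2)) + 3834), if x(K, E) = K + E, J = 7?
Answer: 1/3838 ≈ 0.00026055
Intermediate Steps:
x(K, E) = E + K
X(V) = 4
L(Z) = Z (L(Z) = (7 - 6)*Z = 1*Z = Z)
1/(L(X(-2)) + 3834) = 1/(4 + 3834) = 1/3838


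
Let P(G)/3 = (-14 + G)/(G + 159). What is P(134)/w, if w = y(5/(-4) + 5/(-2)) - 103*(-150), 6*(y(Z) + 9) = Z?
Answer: 2880/36192239 ≈ 7.9575e-5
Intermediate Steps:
y(Z) = -9 + Z/6
w = 123523/8 (w = (-9 + (5/(-4) + 5/(-2))/6) - 103*(-150) = (-9 + (5*(-¼) + 5*(-½))/6) + 15450 = (-9 + (-5/4 - 5/2)/6) + 15450 = (-9 + (⅙)*(-15/4)) + 15450 = (-9 - 5/8) + 15450 = -77/8 + 15450 = 123523/8 ≈ 15440.)
P(G) = 3*(-14 + G)/(159 + G) (P(G) = 3*((-14 + G)/(G + 159)) = 3*((-14 + G)/(159 + G)) = 3*(-14 + G)/(159 + G))
P(134)/w = (3*(-14 + 134)/(159 + 134))/(123523/8) = (3*120/293)*(8/123523) = (3*(1/293)*120)*(8/123523) = (360/293)*(8/123523) = 2880/36192239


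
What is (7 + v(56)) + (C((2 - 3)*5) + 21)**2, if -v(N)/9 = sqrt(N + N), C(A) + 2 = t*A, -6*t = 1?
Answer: 14413/36 - 36*sqrt(7) ≈ 305.11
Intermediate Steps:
t = -1/6 (t = -1/6*1 = -1/6 ≈ -0.16667)
C(A) = -2 - A/6
v(N) = -9*sqrt(2)*sqrt(N) (v(N) = -9*sqrt(N + N) = -9*sqrt(2)*sqrt(N))
(7 + v(56)) + (C((2 - 3)*5) + 21)**2 = (7 - 9*sqrt(2)*sqrt(56)) + ((-2 - (2 - 3)*5/6) + 21)**2 = (7 - 9*sqrt(2)*2*sqrt(14)) + ((-2 - (-1)*5/6) + 21)**2 = (7 - 36*sqrt(7)) + ((-2 - 1/6*(-5)) + 21)**2 = (7 - 36*sqrt(7)) + ((-2 + 5/6) + 21)**2 = (7 - 36*sqrt(7)) + (-7/6 + 21)**2 = (7 - 36*sqrt(7)) + (119/6)**2 = (7 - 36*sqrt(7)) + 14161/36 = 14413/36 - 36*sqrt(7)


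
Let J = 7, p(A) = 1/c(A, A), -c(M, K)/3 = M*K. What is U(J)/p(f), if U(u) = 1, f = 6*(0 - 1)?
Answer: -108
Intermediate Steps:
c(M, K) = -3*K*M (c(M, K) = -3*M*K = -3*K*M)
f = -6 (f = 6*(-1) = -6)
p(A) = -1/(3*A**2) (p(A) = 1/(-3*A*A) = 1/(-3*A**2) = -1/(3*A**2))
U(J)/p(f) = 1/(-1/3/(-6)**2) = 1/(-1/3*1/36) = 1/(-1/108) = 1*(-108) = -108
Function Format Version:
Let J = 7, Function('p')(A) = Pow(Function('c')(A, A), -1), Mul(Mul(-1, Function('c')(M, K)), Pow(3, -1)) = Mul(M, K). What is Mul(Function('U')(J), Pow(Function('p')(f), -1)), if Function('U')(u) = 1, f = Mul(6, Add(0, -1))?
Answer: -108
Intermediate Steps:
Function('c')(M, K) = Mul(-3, K, M) (Function('c')(M, K) = Mul(-3, Mul(M, K)) = Mul(-3, Mul(K, M)) = Mul(-3, K, M))
f = -6 (f = Mul(6, -1) = -6)
Function('p')(A) = Mul(Rational(-1, 3), Pow(A, -2)) (Function('p')(A) = Pow(Mul(-3, A, A), -1) = Pow(Mul(-3, Pow(A, 2)), -1) = Mul(Rational(-1, 3), Pow(A, -2)))
Mul(Function('U')(J), Pow(Function('p')(f), -1)) = Mul(1, Pow(Mul(Rational(-1, 3), Pow(-6, -2)), -1)) = Mul(1, Pow(Mul(Rational(-1, 3), Rational(1, 36)), -1)) = Mul(1, Pow(Rational(-1, 108), -1)) = Mul(1, -108) = -108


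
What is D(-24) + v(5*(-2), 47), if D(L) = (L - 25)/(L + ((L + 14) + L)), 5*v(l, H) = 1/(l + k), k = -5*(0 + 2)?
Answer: 2421/2900 ≈ 0.83483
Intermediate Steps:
k = -10 (k = -5*2 = -10)
v(l, H) = 1/(5*(-10 + l)) (v(l, H) = 1/(5*(l - 10)) = 1/(5*(-10 + l)))
D(L) = (-25 + L)/(14 + 3*L) (D(L) = (-25 + L)/(L + ((14 + L) + L)) = (-25 + L)/(L + (14 + 2*L)) = (-25 + L)/(14 + 3*L))
D(-24) + v(5*(-2), 47) = (-25 - 24)/(14 + 3*(-24)) + 1/(5*(-10 + 5*(-2))) = -49/(14 - 72) + 1/(5*(-10 - 10)) = -49/(-58) + (1/5)/(-20) = -1/58*(-49) + (1/5)*(-1/20) = 49/58 - 1/100 = 2421/2900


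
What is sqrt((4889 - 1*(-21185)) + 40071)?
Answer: sqrt(66145) ≈ 257.19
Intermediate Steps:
sqrt((4889 - 1*(-21185)) + 40071) = sqrt((4889 + 21185) + 40071) = sqrt(26074 + 40071) = sqrt(66145)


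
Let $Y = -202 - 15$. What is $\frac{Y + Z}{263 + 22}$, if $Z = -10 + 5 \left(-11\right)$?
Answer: $- \frac{94}{95} \approx -0.98947$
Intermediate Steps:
$Z = -65$ ($Z = -10 - 55 = -65$)
$Y = -217$ ($Y = -202 - 15 = -217$)
$\frac{Y + Z}{263 + 22} = \frac{-217 - 65}{263 + 22} = - \frac{282}{285} = \left(-282\right) \frac{1}{285} = - \frac{94}{95}$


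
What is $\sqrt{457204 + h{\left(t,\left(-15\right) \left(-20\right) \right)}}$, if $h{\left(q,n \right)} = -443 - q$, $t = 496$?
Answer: $\sqrt{456265} \approx 675.47$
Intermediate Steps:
$\sqrt{457204 + h{\left(t,\left(-15\right) \left(-20\right) \right)}} = \sqrt{457204 - 939} = \sqrt{456265}$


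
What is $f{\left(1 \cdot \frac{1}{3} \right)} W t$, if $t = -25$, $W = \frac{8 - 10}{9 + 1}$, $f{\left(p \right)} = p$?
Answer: $\frac{5}{3} \approx 1.6667$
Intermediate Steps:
$W = - \frac{1}{5}$ ($W = - \frac{2}{10} = \left(-2\right) \frac{1}{10} = - \frac{1}{5} \approx -0.2$)
$f{\left(1 \cdot \frac{1}{3} \right)} W t = 1 \cdot \frac{1}{3} \left(- \frac{1}{5}\right) \left(-25\right) = \frac{1}{3} \left(- \frac{1}{5}\right) \left(-25\right) = \left(- \frac{1}{15}\right) \left(-25\right) = \frac{5}{3}$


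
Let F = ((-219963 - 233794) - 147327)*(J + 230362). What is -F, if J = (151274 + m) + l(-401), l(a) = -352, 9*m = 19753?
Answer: 2074526618956/9 ≈ 2.3050e+11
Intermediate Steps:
m = 19753/9 (m = (1/9)*19753 = 19753/9 ≈ 2194.8)
J = 1378051/9 (J = (151274 + 19753/9) - 352 = 1381219/9 - 352 = 1378051/9 ≈ 1.5312e+5)
F = -2074526618956/9 (F = ((-219963 - 233794) - 147327)*(1378051/9 + 230362) = (-453757 - 147327)*(3451309/9) = -601084*3451309/9 = -2074526618956/9 ≈ -2.3050e+11)
-F = -1*(-2074526618956/9) = 2074526618956/9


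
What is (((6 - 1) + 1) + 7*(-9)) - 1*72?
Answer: -129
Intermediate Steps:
(((6 - 1) + 1) + 7*(-9)) - 1*72 = ((5 + 1) - 63) - 72 = (6 - 63) - 72 = -57 - 72 = -129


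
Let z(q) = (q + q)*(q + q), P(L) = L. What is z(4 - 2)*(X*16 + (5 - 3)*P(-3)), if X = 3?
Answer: 672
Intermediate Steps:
z(q) = 4*q² (z(q) = (2*q)*(2*q) = 4*q²)
z(4 - 2)*(X*16 + (5 - 3)*P(-3)) = (4*(4 - 2)²)*(3*16 + (5 - 3)*(-3)) = (4*2²)*(48 + 2*(-3)) = (4*4)*(48 - 6) = 16*42 = 672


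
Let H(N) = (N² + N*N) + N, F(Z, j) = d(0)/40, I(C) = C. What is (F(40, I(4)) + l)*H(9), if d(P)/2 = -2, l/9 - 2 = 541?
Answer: 8356599/10 ≈ 8.3566e+5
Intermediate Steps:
l = 4887 (l = 18 + 9*541 = 18 + 4869 = 4887)
d(P) = -4 (d(P) = 2*(-2) = -4)
F(Z, j) = -⅒ (F(Z, j) = -4/40 = -4*1/40 = -⅒)
H(N) = N + 2*N² (H(N) = (N² + N²) + N = 2*N² + N = N + 2*N²)
(F(40, I(4)) + l)*H(9) = (-⅒ + 4887)*(9*(1 + 2*9)) = 48869*(9*(1 + 18))/10 = 48869*(9*19)/10 = (48869/10)*171 = 8356599/10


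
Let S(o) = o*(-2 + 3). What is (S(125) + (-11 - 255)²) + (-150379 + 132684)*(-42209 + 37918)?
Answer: 76000126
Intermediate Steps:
S(o) = o (S(o) = o*1 = o)
(S(125) + (-11 - 255)²) + (-150379 + 132684)*(-42209 + 37918) = (125 + (-11 - 255)²) + (-150379 + 132684)*(-42209 + 37918) = (125 + (-266)²) - 17695*(-4291) = (125 + 70756) + 75929245 = 70881 + 75929245 = 76000126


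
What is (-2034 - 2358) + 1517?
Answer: -2875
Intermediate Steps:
(-2034 - 2358) + 1517 = -4392 + 1517 = -2875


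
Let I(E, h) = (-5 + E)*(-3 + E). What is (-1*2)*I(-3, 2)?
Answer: -96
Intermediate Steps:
(-1*2)*I(-3, 2) = (-1*2)*(15 + (-3)**2 - 8*(-3)) = -2*(15 + 9 + 24) = -2*48 = -96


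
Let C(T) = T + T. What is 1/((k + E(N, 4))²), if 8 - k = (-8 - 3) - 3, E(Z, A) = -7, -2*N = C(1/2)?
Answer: 1/225 ≈ 0.0044444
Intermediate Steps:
C(T) = 2*T
N = -½ (N = -1/2 = -½*1 = -½ ≈ -0.50000)
k = 22 (k = 8 - ((-8 - 3) - 3) = 8 - (-11 - 3) = 8 - 1*(-14) = 8 + 14 = 22)
1/((k + E(N, 4))²) = 1/((22 - 7)²) = 1/(15²) = 1/225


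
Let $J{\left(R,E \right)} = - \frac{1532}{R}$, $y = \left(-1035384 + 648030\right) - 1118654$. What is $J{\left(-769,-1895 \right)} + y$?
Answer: $- \frac{1158118620}{769} \approx -1.506 \cdot 10^{6}$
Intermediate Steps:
$y = -1506008$ ($y = -387354 - 1118654 = -1506008$)
$J{\left(-769,-1895 \right)} + y = - \frac{1532}{-769} - 1506008 = \left(-1532\right) \left(- \frac{1}{769}\right) - 1506008 = \frac{1532}{769} - 1506008 = - \frac{1158118620}{769}$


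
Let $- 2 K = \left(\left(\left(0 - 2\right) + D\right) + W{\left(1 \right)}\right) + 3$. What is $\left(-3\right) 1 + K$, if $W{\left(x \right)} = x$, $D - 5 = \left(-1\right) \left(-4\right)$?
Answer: $- \frac{17}{2} \approx -8.5$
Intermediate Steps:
$D = 9$ ($D = 5 - -4 = 5 + 4 = 9$)
$K = - \frac{11}{2}$ ($K = - \frac{\left(\left(\left(0 - 2\right) + 9\right) + 1\right) + 3}{2} = - \frac{\left(\left(-2 + 9\right) + 1\right) + 3}{2} = - \frac{\left(7 + 1\right) + 3}{2} = - \frac{8 + 3}{2} = \left(- \frac{1}{2}\right) 11 = - \frac{11}{2} \approx -5.5$)
$\left(-3\right) 1 + K = \left(-3\right) 1 - \frac{11}{2} = -3 - \frac{11}{2} = - \frac{17}{2}$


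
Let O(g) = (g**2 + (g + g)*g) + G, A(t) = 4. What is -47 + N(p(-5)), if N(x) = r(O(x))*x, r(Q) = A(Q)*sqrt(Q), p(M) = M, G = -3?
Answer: -47 - 120*sqrt(2) ≈ -216.71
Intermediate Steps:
O(g) = -3 + 3*g**2 (O(g) = (g**2 + (g + g)*g) - 3 = (g**2 + (2*g)*g) - 3 = (g**2 + 2*g**2) - 3 = 3*g**2 - 3 = -3 + 3*g**2)
r(Q) = 4*sqrt(Q)
N(x) = 4*x*sqrt(-3 + 3*x**2) (N(x) = (4*sqrt(-3 + 3*x**2))*x = 4*x*sqrt(-3 + 3*x**2))
-47 + N(p(-5)) = -47 + 4*(-5)*sqrt(-3 + 3*(-5)**2) = -47 + 4*(-5)*sqrt(-3 + 3*25) = -47 + 4*(-5)*sqrt(-3 + 75) = -47 + 4*(-5)*sqrt(72) = -47 + 4*(-5)*(6*sqrt(2)) = -47 - 120*sqrt(2)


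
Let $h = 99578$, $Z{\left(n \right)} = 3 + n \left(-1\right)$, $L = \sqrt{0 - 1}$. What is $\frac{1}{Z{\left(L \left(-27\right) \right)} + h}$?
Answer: $\frac{99581}{9916376290} - \frac{27 i}{9916376290} \approx 1.0042 \cdot 10^{-5} - 2.7228 \cdot 10^{-9} i$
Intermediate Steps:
$L = i$ ($L = \sqrt{-1} = i \approx 1.0 i$)
$Z{\left(n \right)} = 3 - n$
$\frac{1}{Z{\left(L \left(-27\right) \right)} + h} = \frac{1}{\left(3 - i \left(-27\right)\right) + 99578} = \frac{1}{\left(3 - - 27 i\right) + 99578} = \frac{1}{\left(3 + 27 i\right) + 99578} = \frac{1}{99581 + 27 i} = \frac{99581 - 27 i}{9916376290}$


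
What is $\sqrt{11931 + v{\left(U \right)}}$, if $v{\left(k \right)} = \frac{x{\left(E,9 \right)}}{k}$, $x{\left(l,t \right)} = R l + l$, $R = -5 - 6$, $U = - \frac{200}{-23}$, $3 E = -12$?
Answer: $\frac{\sqrt{298390}}{5} \approx 109.25$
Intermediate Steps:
$E = -4$ ($E = \frac{1}{3} \left(-12\right) = -4$)
$U = \frac{200}{23}$ ($U = \left(-200\right) \left(- \frac{1}{23}\right) = \frac{200}{23} \approx 8.6956$)
$R = -11$ ($R = -5 - 6 = -11$)
$x{\left(l,t \right)} = - 10 l$ ($x{\left(l,t \right)} = - 11 l + l = - 10 l$)
$v{\left(k \right)} = \frac{40}{k}$ ($v{\left(k \right)} = \frac{\left(-10\right) \left(-4\right)}{k} = \frac{40}{k}$)
$\sqrt{11931 + v{\left(U \right)}} = \sqrt{11931 + \frac{40}{\frac{200}{23}}} = \sqrt{11931 + 40 \cdot \frac{23}{200}} = \sqrt{11931 + \frac{23}{5}} = \sqrt{\frac{59678}{5}} = \frac{\sqrt{298390}}{5}$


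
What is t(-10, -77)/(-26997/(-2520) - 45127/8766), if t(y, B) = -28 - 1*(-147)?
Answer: 146041560/6829759 ≈ 21.383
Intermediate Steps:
t(y, B) = 119 (t(y, B) = -28 + 147 = 119)
t(-10, -77)/(-26997/(-2520) - 45127/8766) = 119/(-26997/(-2520) - 45127/8766) = 119/(-26997*(-1/2520) - 45127*1/8766) = 119/(8999/840 - 45127/8766) = 119/(6829759/1227240) = 119*(1227240/6829759) = 146041560/6829759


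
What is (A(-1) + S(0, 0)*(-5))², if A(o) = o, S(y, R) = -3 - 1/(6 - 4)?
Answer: 1089/4 ≈ 272.25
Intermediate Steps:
S(y, R) = -7/2 (S(y, R) = -3 - 1/2 = -3 - 1*½ = -3 - ½ = -7/2)
(A(-1) + S(0, 0)*(-5))² = (-1 - 7/2*(-5))² = (-1 + 35/2)² = (33/2)² = 1089/4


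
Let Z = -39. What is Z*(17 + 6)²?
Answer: -20631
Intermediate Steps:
Z*(17 + 6)² = -39*(17 + 6)² = -39*23² = -39*529 = -20631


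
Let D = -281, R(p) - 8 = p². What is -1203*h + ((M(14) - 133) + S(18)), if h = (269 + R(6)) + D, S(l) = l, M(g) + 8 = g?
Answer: -38605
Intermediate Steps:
M(g) = -8 + g
R(p) = 8 + p²
h = 32 (h = (269 + (8 + 6²)) - 281 = (269 + (8 + 36)) - 281 = (269 + 44) - 281 = 313 - 281 = 32)
-1203*h + ((M(14) - 133) + S(18)) = -1203*32 + (((-8 + 14) - 133) + 18) = -38496 + ((6 - 133) + 18) = -38496 + (-127 + 18) = -38496 - 109 = -38605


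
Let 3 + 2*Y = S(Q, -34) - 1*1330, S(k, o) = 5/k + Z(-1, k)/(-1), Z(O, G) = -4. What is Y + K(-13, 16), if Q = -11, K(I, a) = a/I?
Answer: -95232/143 ≈ -665.96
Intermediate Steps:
S(k, o) = 4 + 5/k (S(k, o) = 5/k - 4/(-1) = 5/k - 4*(-1) = 5/k + 4 = 4 + 5/k)
Y = -7312/11 (Y = -3/2 + ((4 + 5/(-11)) - 1*1330)/2 = -3/2 + ((4 + 5*(-1/11)) - 1330)/2 = -3/2 + ((4 - 5/11) - 1330)/2 = -3/2 + (39/11 - 1330)/2 = -3/2 + (½)*(-14591/11) = -3/2 - 14591/22 = -7312/11 ≈ -664.73)
Y + K(-13, 16) = -7312/11 + 16/(-13) = -7312/11 + 16*(-1/13) = -7312/11 - 16/13 = -95232/143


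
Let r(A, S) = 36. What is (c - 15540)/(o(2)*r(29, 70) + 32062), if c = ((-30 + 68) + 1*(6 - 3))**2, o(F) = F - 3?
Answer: -13859/32026 ≈ -0.43274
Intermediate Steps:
o(F) = -3 + F
c = 1681 (c = (38 + 1*3)**2 = (38 + 3)**2 = 41**2 = 1681)
(c - 15540)/(o(2)*r(29, 70) + 32062) = (1681 - 15540)/((-3 + 2)*36 + 32062) = -13859/(-1*36 + 32062) = -13859/(-36 + 32062) = -13859/32026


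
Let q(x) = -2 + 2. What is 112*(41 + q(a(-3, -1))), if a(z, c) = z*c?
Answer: 4592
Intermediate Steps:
a(z, c) = c*z
q(x) = 0
112*(41 + q(a(-3, -1))) = 112*(41 + 0) = 112*41 = 4592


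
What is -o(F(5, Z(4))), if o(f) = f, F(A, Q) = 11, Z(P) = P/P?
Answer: -11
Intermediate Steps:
Z(P) = 1
-o(F(5, Z(4))) = -1*11 = -11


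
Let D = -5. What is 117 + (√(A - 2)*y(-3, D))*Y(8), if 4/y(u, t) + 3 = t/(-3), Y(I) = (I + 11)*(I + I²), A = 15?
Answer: 117 - 4104*√13 ≈ -14680.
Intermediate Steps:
Y(I) = (11 + I)*(I + I²)
y(u, t) = 4/(-3 - t/3) (y(u, t) = 4/(-3 + t/(-3)) = 4/(-3 + t*(-⅓)) = 4/(-3 - t/3))
117 + (√(A - 2)*y(-3, D))*Y(8) = 117 + (√(15 - 2)*(-12/(9 - 5)))*(8*(11 + 8² + 12*8)) = 117 + (√13*(-12/4))*(8*(11 + 64 + 96)) = 117 + (√13*(-12*¼))*(8*171) = 117 + (√13*(-3))*1368 = 117 - 3*√13*1368 = 117 - 4104*√13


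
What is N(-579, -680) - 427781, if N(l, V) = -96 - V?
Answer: -427197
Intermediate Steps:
N(-579, -680) - 427781 = (-96 - 1*(-680)) - 427781 = (-96 + 680) - 427781 = 584 - 427781 = -427197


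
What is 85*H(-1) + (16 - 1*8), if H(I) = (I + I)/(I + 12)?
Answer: -82/11 ≈ -7.4545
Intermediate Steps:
H(I) = 2*I/(12 + I) (H(I) = (2*I)/(12 + I) = 2*I/(12 + I))
85*H(-1) + (16 - 1*8) = 85*(2*(-1)/(12 - 1)) + (16 - 1*8) = 85*(2*(-1)/11) + (16 - 8) = 85*(2*(-1)*(1/11)) + 8 = 85*(-2/11) + 8 = -170/11 + 8 = -82/11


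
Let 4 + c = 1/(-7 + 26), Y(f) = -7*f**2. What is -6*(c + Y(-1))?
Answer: 1248/19 ≈ 65.684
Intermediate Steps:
c = -75/19 (c = -4 + 1/(-7 + 26) = -4 + 1/19 = -75/19 ≈ -3.9474)
-6*(c + Y(-1)) = -6*(-75/19 - 7*(-1)**2) = -6*(-75/19 - 7*1) = -6*(-75/19 - 7) = -6*(-208/19) = 1248/19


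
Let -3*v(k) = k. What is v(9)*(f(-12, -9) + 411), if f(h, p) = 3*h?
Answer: -1125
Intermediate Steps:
v(k) = -k/3
v(9)*(f(-12, -9) + 411) = (-⅓*9)*(3*(-12) + 411) = -3*(-36 + 411) = -3*375 = -1125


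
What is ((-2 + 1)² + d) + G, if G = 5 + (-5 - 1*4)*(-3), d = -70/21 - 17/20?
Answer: 1729/60 ≈ 28.817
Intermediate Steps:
d = -251/60 (d = -70*1/21 - 17*1/20 = -10/3 - 17/20 = -251/60 ≈ -4.1833)
G = 32 (G = 5 + (-5 - 4)*(-3) = 5 - 9*(-3) = 5 + 27 = 32)
((-2 + 1)² + d) + G = ((-2 + 1)² - 251/60) + 32 = ((-1)² - 251/60) + 32 = (1 - 251/60) + 32 = -191/60 + 32 = 1729/60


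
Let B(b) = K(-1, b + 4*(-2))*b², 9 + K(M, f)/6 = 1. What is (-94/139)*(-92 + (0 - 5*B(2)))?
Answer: -81592/139 ≈ -586.99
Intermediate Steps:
K(M, f) = -48 (K(M, f) = -54 + 6*1 = -54 + 6 = -48)
B(b) = -48*b²
(-94/139)*(-92 + (0 - 5*B(2))) = (-94/139)*(-92 + (0 - (-240)*2²)) = (-94*1/139)*(-92 + (0 - (-240)*4)) = -94*(-92 + (0 - 5*(-192)))/139 = -94*(-92 + (0 + 960))/139 = -94*(-92 + 960)/139 = -94/139*868 = -81592/139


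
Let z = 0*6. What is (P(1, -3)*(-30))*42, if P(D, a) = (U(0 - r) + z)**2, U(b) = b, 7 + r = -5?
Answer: -181440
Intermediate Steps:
r = -12 (r = -7 - 5 = -12)
z = 0
P(D, a) = 144 (P(D, a) = ((0 - 1*(-12)) + 0)**2 = ((0 + 12) + 0)**2 = (12 + 0)**2 = 12**2 = 144)
(P(1, -3)*(-30))*42 = (144*(-30))*42 = -4320*42 = -181440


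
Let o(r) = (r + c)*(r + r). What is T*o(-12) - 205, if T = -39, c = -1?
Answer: -12373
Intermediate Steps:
o(r) = 2*r*(-1 + r) (o(r) = (r - 1)*(r + r) = (-1 + r)*(2*r) = 2*r*(-1 + r))
T*o(-12) - 205 = -78*(-12)*(-1 - 12) - 205 = -78*(-12)*(-13) - 205 = -39*312 - 205 = -12168 - 205 = -12373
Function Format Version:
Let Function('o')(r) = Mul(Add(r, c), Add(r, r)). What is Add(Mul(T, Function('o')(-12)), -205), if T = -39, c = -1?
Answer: -12373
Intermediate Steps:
Function('o')(r) = Mul(2, r, Add(-1, r)) (Function('o')(r) = Mul(Add(r, -1), Add(r, r)) = Mul(Add(-1, r), Mul(2, r)) = Mul(2, r, Add(-1, r)))
Add(Mul(T, Function('o')(-12)), -205) = Add(Mul(-39, Mul(2, -12, Add(-1, -12))), -205) = Add(Mul(-39, Mul(2, -12, -13)), -205) = Add(Mul(-39, 312), -205) = Add(-12168, -205) = -12373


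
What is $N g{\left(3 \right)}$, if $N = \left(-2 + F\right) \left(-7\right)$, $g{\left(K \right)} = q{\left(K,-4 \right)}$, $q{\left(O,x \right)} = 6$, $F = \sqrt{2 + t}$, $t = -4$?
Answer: $84 - 42 i \sqrt{2} \approx 84.0 - 59.397 i$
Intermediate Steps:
$F = i \sqrt{2}$ ($F = \sqrt{2 - 4} = \sqrt{-2} = i \sqrt{2} \approx 1.4142 i$)
$g{\left(K \right)} = 6$
$N = 14 - 7 i \sqrt{2}$ ($N = \left(-2 + i \sqrt{2}\right) \left(-7\right) = 14 - 7 i \sqrt{2} \approx 14.0 - 9.8995 i$)
$N g{\left(3 \right)} = \left(14 - 7 i \sqrt{2}\right) 6 = 84 - 42 i \sqrt{2}$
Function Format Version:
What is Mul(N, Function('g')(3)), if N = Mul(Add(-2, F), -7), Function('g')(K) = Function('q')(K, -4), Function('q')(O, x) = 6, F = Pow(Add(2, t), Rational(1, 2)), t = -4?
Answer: Add(84, Mul(-42, I, Pow(2, Rational(1, 2)))) ≈ Add(84.000, Mul(-59.397, I))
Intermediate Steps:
F = Mul(I, Pow(2, Rational(1, 2))) (F = Pow(Add(2, -4), Rational(1, 2)) = Pow(-2, Rational(1, 2)) = Mul(I, Pow(2, Rational(1, 2))) ≈ Mul(1.4142, I))
Function('g')(K) = 6
N = Add(14, Mul(-7, I, Pow(2, Rational(1, 2)))) (N = Mul(Add(-2, Mul(I, Pow(2, Rational(1, 2)))), -7) = Add(14, Mul(-7, I, Pow(2, Rational(1, 2)))) ≈ Add(14.000, Mul(-9.8995, I)))
Mul(N, Function('g')(3)) = Mul(Add(14, Mul(-7, I, Pow(2, Rational(1, 2)))), 6) = Add(84, Mul(-42, I, Pow(2, Rational(1, 2))))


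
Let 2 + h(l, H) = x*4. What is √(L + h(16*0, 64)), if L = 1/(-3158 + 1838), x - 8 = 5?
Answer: √21779670/660 ≈ 7.0710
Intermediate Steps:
x = 13 (x = 8 + 5 = 13)
h(l, H) = 50 (h(l, H) = -2 + 13*4 = -2 + 52 = 50)
L = -1/1320 (L = 1/(-1320) = -1/1320 ≈ -0.00075758)
√(L + h(16*0, 64)) = √(-1/1320 + 50) = √(65999/1320) = √21779670/660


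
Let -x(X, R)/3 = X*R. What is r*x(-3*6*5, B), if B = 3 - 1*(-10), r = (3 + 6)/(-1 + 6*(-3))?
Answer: -31590/19 ≈ -1662.6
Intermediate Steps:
r = -9/19 (r = 9/(-1 - 18) = 9/(-19) = 9*(-1/19) = -9/19 ≈ -0.47368)
B = 13 (B = 3 + 10 = 13)
x(X, R) = -3*R*X (x(X, R) = -3*X*R = -3*R*X)
r*x(-3*6*5, B) = -(-27)*13*-3*6*5/19 = -(-27)*13*(-18*5)/19 = -(-27)*13*(-90)/19 = -9/19*3510 = -31590/19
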